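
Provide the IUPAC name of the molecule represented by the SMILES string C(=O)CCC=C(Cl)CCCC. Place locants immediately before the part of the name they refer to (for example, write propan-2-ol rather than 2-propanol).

Counting along the main chain through the –CHO group and the multiple bond gives 9 carbons: the parent is nonane.
An aldehyde (terminal –CHO) is the principal characteristic group, giving the suffix -al.
There is one C=C double bond, indicated by the ending -ene.
The numbering direction is chosen so that the aldehyde carbon is C-1 by definition.
With this numbering: the double bond between C-4 and C-5; a chloro group at C-5.
Assembling the pieces gives 5-chloronon-4-enal.

5-chloronon-4-enal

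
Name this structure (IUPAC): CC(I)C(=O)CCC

2-iodohexan-3-one

Counting along the main chain through the carbonyl gives 6 carbons: the parent is hexane.
A ketone (C=O on an internal carbon) is the principal characteristic group, giving the suffix -one.
Number the chain so that numbering from this end puts the carbonyl group at C-3 rather than C-4.
That gives the carbonyl at C-3; an iodo group at C-2.
Assembling the pieces gives 2-iodohexan-3-one.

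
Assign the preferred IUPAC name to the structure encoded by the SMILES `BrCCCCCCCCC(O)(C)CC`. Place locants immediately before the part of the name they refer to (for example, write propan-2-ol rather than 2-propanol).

The longest carbon chain that includes the –OH group has 11 carbons, so the parent hydride is undecane.
An alcohol (–OH) is the principal characteristic group, giving the suffix -ol.
Choose the numbering such that numbering from this end puts the hydroxyl group at C-3 rather than C-9.
That gives the hydroxyl at C-3; a bromo group at C-11; a methyl group at C-3.
Prefixes are listed alphabetically: bromo, methyl.
Assembling the pieces gives 11-bromo-3-methylundecan-3-ol.

11-bromo-3-methylundecan-3-ol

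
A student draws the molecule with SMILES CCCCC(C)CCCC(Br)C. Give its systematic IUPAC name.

2-bromo-6-methyldecane

The longest continuous carbon chain has 10 atoms, so the parent hydride is decane.
Choose the numbering such that the substituent locant set {2,6} is lower than {5,9} at the first point of difference.
That gives a bromo group at C-2; a methyl group at C-6.
Prefixes are listed alphabetically: bromo, methyl.
Putting it together: 2-bromo-6-methyldecane.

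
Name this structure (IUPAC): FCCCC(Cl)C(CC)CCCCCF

The longest continuous carbon chain has 10 atoms, so the parent hydride is decane.
The numbering direction is chosen so that the substituent locant set {1,4,5,10} is lower than {1,6,7,10} at the first point of difference.
That gives a chloro group at C-4; an ethyl group at C-5; fluoro groups at C-1 and C-10.
Substituent prefixes are cited in alphabetical order (multiplying prefixes like di-/tri- are ignored for ordering).
Assembling the pieces gives 4-chloro-5-ethyl-1,10-difluorodecane.

4-chloro-5-ethyl-1,10-difluorodecane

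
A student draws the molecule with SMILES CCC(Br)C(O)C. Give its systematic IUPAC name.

3-bromopentan-2-ol

The longest chain bearing the –OH group is 5 carbons long (pentane).
The principal characteristic group is an alcohol (–OH), named with the suffix -ol.
Number the chain so that numbering from this end puts the hydroxyl group at C-2 rather than C-4.
With this numbering: the hydroxyl at C-2; a bromo group at C-3.
Putting it together: 3-bromopentan-2-ol.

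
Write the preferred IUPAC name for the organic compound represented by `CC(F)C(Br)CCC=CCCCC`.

9-bromo-10-fluoroundec-5-ene

Counting along the main chain through the multiple bond gives 11 carbons: the parent is undecane.
The chain contains a C=C double bond, so the unsaturation ending is -ene.
Choose the numbering such that numbering from this end puts the double bond at C-5 rather than C-6.
With this numbering: the double bond between C-5 and C-6; a bromo group at C-9; a fluoro group at C-10.
The substituents are ordered alphabetically, ignoring any di-/tri- multipliers.
Assembling the pieces gives 9-bromo-10-fluoroundec-5-ene.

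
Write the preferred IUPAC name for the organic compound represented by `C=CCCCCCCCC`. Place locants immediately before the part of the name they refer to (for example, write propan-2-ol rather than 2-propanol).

dec-1-ene

The longest chain bearing the multiple bond is 10 carbons long (decane).
A C=C double bond in the chain gives the infix -ene-.
Choose the numbering such that numbering from this end puts the double bond at C-1 rather than C-9.
That gives the double bond between C-1 and C-2.
Assembling the pieces gives dec-1-ene.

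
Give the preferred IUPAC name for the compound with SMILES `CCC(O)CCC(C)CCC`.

6-methylnonan-3-ol

The longest carbon chain that includes the –OH group has 9 carbons, so the parent hydride is nonane.
An alcohol (–OH) is the principal characteristic group, giving the suffix -ol.
Number the chain so that numbering from this end puts the hydroxyl group at C-3 rather than C-7.
With this numbering: the hydroxyl at C-3; a methyl group at C-6.
Putting it together: 6-methylnonan-3-ol.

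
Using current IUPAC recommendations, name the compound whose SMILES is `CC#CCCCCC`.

The longest carbon chain that includes the multiple bond has 8 carbons, so the parent hydride is octane.
The chain contains a C≡C triple bond, so the unsaturation ending is -yne.
Choose the numbering such that numbering from this end puts the triple bond at C-2 rather than C-6.
With this numbering: the triple bond between C-2 and C-3.
Putting it together: oct-2-yne.

oct-2-yne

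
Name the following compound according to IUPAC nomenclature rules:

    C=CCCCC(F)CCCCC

6-fluoroundec-1-ene

The longest carbon chain that includes the multiple bond has 11 carbons, so the parent hydride is undecane.
There is one C=C double bond, indicated by the ending -ene.
Choose the numbering such that numbering from this end puts the double bond at C-1 rather than C-10.
This places the double bond between C-1 and C-2; a fluoro group at C-6.
The name is 6-fluoroundec-1-ene.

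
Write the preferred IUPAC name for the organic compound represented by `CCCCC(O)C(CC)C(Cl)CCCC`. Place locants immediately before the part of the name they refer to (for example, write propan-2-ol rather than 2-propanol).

Counting along the main chain through the –OH group gives 11 carbons: the parent is undecane.
An alcohol (–OH) is the principal characteristic group, giving the suffix -ol.
The numbering direction is chosen so that numbering from this end puts the hydroxyl group at C-5 rather than C-7.
That gives the hydroxyl at C-5; a chloro group at C-7; an ethyl group at C-6.
The substituents are ordered alphabetically, ignoring any di-/tri- multipliers.
The name is 7-chloro-6-ethylundecan-5-ol.

7-chloro-6-ethylundecan-5-ol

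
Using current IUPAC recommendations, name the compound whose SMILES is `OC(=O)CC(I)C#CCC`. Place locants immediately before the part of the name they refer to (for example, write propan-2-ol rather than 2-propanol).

3-iodohept-4-ynoic acid

The longest carbon chain that includes the –COOH group and the multiple bond has 7 carbons, so the parent hydride is heptane.
The highest-priority functional group is a carboxylic acid (terminal –COOH), so the name ends in -oic acid.
The chain contains a C≡C triple bond, so the unsaturation ending is -yne.
The numbering direction is chosen so that the carboxylic acid carbon is C-1 by definition.
With this numbering: the triple bond between C-4 and C-5; an iodo group at C-3.
Putting it together: 3-iodohept-4-ynoic acid.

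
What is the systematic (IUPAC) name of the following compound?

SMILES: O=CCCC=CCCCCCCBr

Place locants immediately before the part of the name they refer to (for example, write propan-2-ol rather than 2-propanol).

11-bromoundec-4-enal

The longest carbon chain that includes the –CHO group and the multiple bond has 11 carbons, so the parent hydride is undecane.
An aldehyde (terminal –CHO) is the principal characteristic group, giving the suffix -al.
The chain contains a C=C double bond, so the unsaturation ending is -ene.
The numbering direction is chosen so that the aldehyde carbon is C-1 by definition.
That gives the double bond between C-4 and C-5; a bromo group at C-11.
Assembling the pieces gives 11-bromoundec-4-enal.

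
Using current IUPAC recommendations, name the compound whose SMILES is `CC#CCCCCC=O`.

oct-6-ynal

The longest chain bearing the –CHO group and the multiple bond is 8 carbons long (octane).
The principal characteristic group is an aldehyde (terminal –CHO), named with the suffix -al.
The chain contains a C≡C triple bond, so the unsaturation ending is -yne.
Choose the numbering such that the aldehyde carbon is C-1 by definition.
That gives the triple bond between C-6 and C-7.
The name is oct-6-ynal.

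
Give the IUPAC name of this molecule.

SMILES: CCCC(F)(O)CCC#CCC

4-fluorodec-7-yn-4-ol

The longest carbon chain that includes the –OH group and the multiple bond has 10 carbons, so the parent hydride is decane.
The principal characteristic group is an alcohol (–OH), named with the suffix -ol.
There is one C≡C triple bond, indicated by the ending -yne.
The numbering direction is chosen so that numbering from this end puts the hydroxyl group at C-4 rather than C-7.
That gives the hydroxyl at C-4; the triple bond between C-7 and C-8; a fluoro group at C-4.
The name is 4-fluorodec-7-yn-4-ol.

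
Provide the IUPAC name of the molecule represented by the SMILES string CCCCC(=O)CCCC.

nonan-5-one

The longest chain bearing the carbonyl is 9 carbons long (nonane).
The highest-priority functional group is a ketone (C=O on an internal carbon), so the name ends in -one.
The molecule is symmetric, so either numbering direction gives the same locants.
That gives the carbonyl at C-5.
Putting it together: nonan-5-one.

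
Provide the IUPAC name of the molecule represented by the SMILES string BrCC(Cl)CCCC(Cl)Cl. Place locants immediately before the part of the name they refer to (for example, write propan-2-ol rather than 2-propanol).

The longest carbon chain is 6 atoms: the parent is hexane.
Number the chain so that the substituent locant set {1,1,5,6} is lower than {1,2,6,6} at the first point of difference.
This places a bromo group at C-6; chloro groups at C-1 (×2) and C-5.
The substituents are ordered alphabetically, ignoring any di-/tri- multipliers.
The name is 6-bromo-1,1,5-trichlorohexane.

6-bromo-1,1,5-trichlorohexane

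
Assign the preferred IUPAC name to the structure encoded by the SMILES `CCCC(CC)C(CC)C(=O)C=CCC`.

6,7-diethyldec-3-en-5-one

Counting along the main chain through the carbonyl and the multiple bond gives 10 carbons: the parent is decane.
The highest-priority functional group is a ketone (C=O on an internal carbon), so the name ends in -one.
The chain contains a C=C double bond, so the unsaturation ending is -ene.
Choose the numbering such that numbering from this end puts the carbonyl group at C-5 rather than C-6.
This places the carbonyl at C-5; the double bond between C-3 and C-4; ethyl groups at C-6 and C-7.
Assembling the pieces gives 6,7-diethyldec-3-en-5-one.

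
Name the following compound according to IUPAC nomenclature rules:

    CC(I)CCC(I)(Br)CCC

5-bromo-2,5-diiodooctane

The parent chain contains 8 carbons (octane).
Choose the numbering such that the substituent locant set {2,5,5} is lower than {4,4,7} at the first point of difference.
With this numbering: a bromo group at C-5; iodo groups at C-2 and C-5.
The substituents are ordered alphabetically, ignoring any di-/tri- multipliers.
The name is 5-bromo-2,5-diiodooctane.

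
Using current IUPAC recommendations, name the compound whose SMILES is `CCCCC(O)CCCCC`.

decan-5-ol

The longest chain bearing the –OH group is 10 carbons long (decane).
An alcohol (–OH) is the principal characteristic group, giving the suffix -ol.
Choose the numbering such that numbering from this end puts the hydroxyl group at C-5 rather than C-6.
With this numbering: the hydroxyl at C-5.
Assembling the pieces gives decan-5-ol.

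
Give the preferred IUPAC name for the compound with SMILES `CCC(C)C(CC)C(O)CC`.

The longest carbon chain that includes the –OH group has 7 carbons, so the parent hydride is heptane.
The principal characteristic group is an alcohol (–OH), named with the suffix -ol.
Number the chain so that numbering from this end puts the hydroxyl group at C-3 rather than C-5.
That gives the hydroxyl at C-3; an ethyl group at C-4; a methyl group at C-5.
Prefixes are listed alphabetically: ethyl, methyl.
Putting it together: 4-ethyl-5-methylheptan-3-ol.

4-ethyl-5-methylheptan-3-ol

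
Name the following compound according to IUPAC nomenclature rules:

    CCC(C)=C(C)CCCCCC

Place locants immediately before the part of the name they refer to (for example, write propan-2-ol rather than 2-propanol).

3,4-dimethyldec-3-ene

The longest chain bearing the multiple bond is 10 carbons long (decane).
The chain contains a C=C double bond, so the unsaturation ending is -ene.
Choose the numbering such that numbering from this end puts the double bond at C-3 rather than C-7.
This places the double bond between C-3 and C-4; methyl groups at C-3 and C-4.
Assembling the pieces gives 3,4-dimethyldec-3-ene.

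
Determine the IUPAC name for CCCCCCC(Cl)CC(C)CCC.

The longest continuous carbon chain has 12 atoms, so the parent hydride is dodecane.
Choose the numbering such that the substituent locant set {4,6} is lower than {7,9} at the first point of difference.
With this numbering: a chloro group at C-6; a methyl group at C-4.
Substituent prefixes are cited in alphabetical order (multiplying prefixes like di-/tri- are ignored for ordering).
The name is 6-chloro-4-methyldodecane.

6-chloro-4-methyldodecane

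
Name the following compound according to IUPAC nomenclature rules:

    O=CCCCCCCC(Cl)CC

8-chlorodecanal

The longest carbon chain that includes the –CHO group has 10 carbons, so the parent hydride is decane.
The highest-priority functional group is an aldehyde (terminal –CHO), so the name ends in -al.
Choose the numbering such that the aldehyde carbon is C-1 by definition.
This places a chloro group at C-8.
Assembling the pieces gives 8-chlorodecanal.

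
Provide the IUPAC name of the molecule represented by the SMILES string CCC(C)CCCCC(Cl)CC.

The parent chain contains 10 carbons (decane).
The numbering direction is chosen so that the locant sets are identical either way, so the alphabetically earlier chloro substituent takes the lower locant (3 rather than 8).
That gives a chloro group at C-3; a methyl group at C-8.
Prefixes are listed alphabetically: chloro, methyl.
Assembling the pieces gives 3-chloro-8-methyldecane.

3-chloro-8-methyldecane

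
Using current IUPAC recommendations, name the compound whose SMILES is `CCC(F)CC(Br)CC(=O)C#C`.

5-bromo-7-fluoronon-1-yn-3-one

The longest carbon chain that includes the carbonyl and the multiple bond has 9 carbons, so the parent hydride is nonane.
The highest-priority functional group is a ketone (C=O on an internal carbon), so the name ends in -one.
There is one C≡C triple bond, indicated by the ending -yne.
The numbering direction is chosen so that numbering from this end puts the carbonyl group at C-3 rather than C-7.
With this numbering: the carbonyl at C-3; the triple bond between C-1 and C-2; a bromo group at C-5; a fluoro group at C-7.
Substituent prefixes are cited in alphabetical order (multiplying prefixes like di-/tri- are ignored for ordering).
The name is 5-bromo-7-fluoronon-1-yn-3-one.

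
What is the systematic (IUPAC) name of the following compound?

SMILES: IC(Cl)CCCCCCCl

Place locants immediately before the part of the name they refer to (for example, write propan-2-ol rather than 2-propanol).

1,7-dichloro-1-iodoheptane

The longest continuous carbon chain has 7 atoms, so the parent hydride is heptane.
Choose the numbering such that the substituent locant set {1,1,7} is lower than {1,7,7} at the first point of difference.
This places chloro groups at C-1 and C-7; an iodo group at C-1.
The substituents are ordered alphabetically, ignoring any di-/tri- multipliers.
Assembling the pieces gives 1,7-dichloro-1-iodoheptane.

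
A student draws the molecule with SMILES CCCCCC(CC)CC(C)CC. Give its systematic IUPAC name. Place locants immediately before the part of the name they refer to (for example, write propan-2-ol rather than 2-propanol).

The longest continuous carbon chain has 10 atoms, so the parent hydride is decane.
The numbering direction is chosen so that the substituent locant set {3,5} is lower than {6,8} at the first point of difference.
This places an ethyl group at C-5; a methyl group at C-3.
Substituent prefixes are cited in alphabetical order (multiplying prefixes like di-/tri- are ignored for ordering).
The name is 5-ethyl-3-methyldecane.

5-ethyl-3-methyldecane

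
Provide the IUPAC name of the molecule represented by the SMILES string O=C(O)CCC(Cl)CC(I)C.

4-chloro-6-iodoheptanoic acid

The longest carbon chain that includes the –COOH group has 7 carbons, so the parent hydride is heptane.
The principal characteristic group is a carboxylic acid (terminal –COOH), named with the suffix -oic acid.
The numbering direction is chosen so that the carboxylic acid carbon is C-1 by definition.
With this numbering: a chloro group at C-4; an iodo group at C-6.
Prefixes are listed alphabetically: chloro, iodo.
Putting it together: 4-chloro-6-iodoheptanoic acid.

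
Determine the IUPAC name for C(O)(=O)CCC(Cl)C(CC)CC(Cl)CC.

4,7-dichloro-5-ethylnonanoic acid

The longest carbon chain that includes the –COOH group has 9 carbons, so the parent hydride is nonane.
The principal characteristic group is a carboxylic acid (terminal –COOH), named with the suffix -oic acid.
The numbering direction is chosen so that the carboxylic acid carbon is C-1 by definition.
That gives chloro groups at C-4 and C-7; an ethyl group at C-5.
The substituents are ordered alphabetically, ignoring any di-/tri- multipliers.
The name is 4,7-dichloro-5-ethylnonanoic acid.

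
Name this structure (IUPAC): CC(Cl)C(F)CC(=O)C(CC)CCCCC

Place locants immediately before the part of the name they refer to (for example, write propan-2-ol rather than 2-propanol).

The longest carbon chain that includes the carbonyl has 11 carbons, so the parent hydride is undecane.
The highest-priority functional group is a ketone (C=O on an internal carbon), so the name ends in -one.
The numbering direction is chosen so that numbering from this end puts the carbonyl group at C-5 rather than C-7.
This places the carbonyl at C-5; a chloro group at C-2; an ethyl group at C-6; a fluoro group at C-3.
The substituents are ordered alphabetically, ignoring any di-/tri- multipliers.
Putting it together: 2-chloro-6-ethyl-3-fluoroundecan-5-one.

2-chloro-6-ethyl-3-fluoroundecan-5-one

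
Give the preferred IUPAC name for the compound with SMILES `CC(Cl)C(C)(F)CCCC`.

2-chloro-3-fluoro-3-methylheptane

The parent chain contains 7 carbons (heptane).
Number the chain so that the substituent locant set {2,3,3} is lower than {5,5,6} at the first point of difference.
This places a chloro group at C-2; a fluoro group at C-3; a methyl group at C-3.
The substituents are ordered alphabetically, ignoring any di-/tri- multipliers.
Assembling the pieces gives 2-chloro-3-fluoro-3-methylheptane.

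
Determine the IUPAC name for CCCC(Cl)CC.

3-chlorohexane

The longest continuous carbon chain has 6 atoms, so the parent hydride is hexane.
Number the chain so that the substituent locant set {3} is lower than {4} at the first point of difference.
With this numbering: a chloro group at C-3.
The name is 3-chlorohexane.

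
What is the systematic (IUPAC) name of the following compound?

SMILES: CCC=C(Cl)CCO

3-chlorohex-3-en-1-ol

The longest chain bearing the –OH group and the multiple bond is 6 carbons long (hexane).
The highest-priority functional group is an alcohol (–OH), so the name ends in -ol.
The chain contains a C=C double bond, so the unsaturation ending is -ene.
Choose the numbering such that numbering from this end puts the hydroxyl group at C-1 rather than C-6.
That gives the hydroxyl at C-1; the double bond between C-3 and C-4; a chloro group at C-3.
Assembling the pieces gives 3-chlorohex-3-en-1-ol.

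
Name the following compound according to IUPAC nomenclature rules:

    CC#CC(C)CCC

The longest carbon chain that includes the multiple bond has 7 carbons, so the parent hydride is heptane.
A C≡C triple bond in the chain gives the infix -yne-.
The numbering direction is chosen so that numbering from this end puts the triple bond at C-2 rather than C-5.
This places the triple bond between C-2 and C-3; a methyl group at C-4.
Putting it together: 4-methylhept-2-yne.

4-methylhept-2-yne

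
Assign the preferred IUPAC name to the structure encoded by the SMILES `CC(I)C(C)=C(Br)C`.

The longest carbon chain that includes the multiple bond has 5 carbons, so the parent hydride is pentane.
A C=C double bond in the chain gives the infix -ene-.
Number the chain so that numbering from this end puts the double bond at C-2 rather than C-3.
That gives the double bond between C-2 and C-3; a bromo group at C-2; an iodo group at C-4; a methyl group at C-3.
Substituent prefixes are cited in alphabetical order (multiplying prefixes like di-/tri- are ignored for ordering).
The name is 2-bromo-4-iodo-3-methylpent-2-ene.

2-bromo-4-iodo-3-methylpent-2-ene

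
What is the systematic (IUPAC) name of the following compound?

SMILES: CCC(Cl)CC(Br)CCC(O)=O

The longest chain bearing the –COOH group is 8 carbons long (octane).
The principal characteristic group is a carboxylic acid (terminal –COOH), named with the suffix -oic acid.
The numbering direction is chosen so that the carboxylic acid carbon is C-1 by definition.
That gives a bromo group at C-4; a chloro group at C-6.
Substituent prefixes are cited in alphabetical order (multiplying prefixes like di-/tri- are ignored for ordering).
Putting it together: 4-bromo-6-chlorooctanoic acid.

4-bromo-6-chlorooctanoic acid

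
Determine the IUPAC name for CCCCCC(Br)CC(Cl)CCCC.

7-bromo-5-chlorododecane

The longest continuous carbon chain has 12 atoms, so the parent hydride is dodecane.
Choose the numbering such that the substituent locant set {5,7} is lower than {6,8} at the first point of difference.
This places a bromo group at C-7; a chloro group at C-5.
Substituent prefixes are cited in alphabetical order (multiplying prefixes like di-/tri- are ignored for ordering).
The name is 7-bromo-5-chlorododecane.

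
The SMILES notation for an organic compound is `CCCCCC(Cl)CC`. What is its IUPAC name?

The longest continuous carbon chain has 8 atoms, so the parent hydride is octane.
The numbering direction is chosen so that the substituent locant set {3} is lower than {6} at the first point of difference.
With this numbering: a chloro group at C-3.
Putting it together: 3-chlorooctane.

3-chlorooctane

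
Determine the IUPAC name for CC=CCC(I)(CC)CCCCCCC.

5-ethyl-5-iodododec-2-ene

The longest carbon chain that includes the multiple bond has 12 carbons, so the parent hydride is dodecane.
The chain contains a C=C double bond, so the unsaturation ending is -ene.
Number the chain so that numbering from this end puts the double bond at C-2 rather than C-10.
With this numbering: the double bond between C-2 and C-3; an ethyl group at C-5; an iodo group at C-5.
Prefixes are listed alphabetically: ethyl, iodo.
Putting it together: 5-ethyl-5-iodododec-2-ene.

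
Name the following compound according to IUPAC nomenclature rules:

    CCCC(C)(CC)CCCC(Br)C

The parent chain contains 9 carbons (nonane).
Number the chain so that the substituent locant set {2,6,6} is lower than {4,4,8} at the first point of difference.
This places a bromo group at C-2; an ethyl group at C-6; a methyl group at C-6.
Prefixes are listed alphabetically: bromo, ethyl, methyl.
The name is 2-bromo-6-ethyl-6-methylnonane.

2-bromo-6-ethyl-6-methylnonane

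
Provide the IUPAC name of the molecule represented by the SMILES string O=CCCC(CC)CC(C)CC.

The longest carbon chain that includes the –CHO group has 8 carbons, so the parent hydride is octane.
The principal characteristic group is an aldehyde (terminal –CHO), named with the suffix -al.
Number the chain so that the aldehyde carbon is C-1 by definition.
This places an ethyl group at C-4; a methyl group at C-6.
Substituent prefixes are cited in alphabetical order (multiplying prefixes like di-/tri- are ignored for ordering).
The name is 4-ethyl-6-methyloctanal.

4-ethyl-6-methyloctanal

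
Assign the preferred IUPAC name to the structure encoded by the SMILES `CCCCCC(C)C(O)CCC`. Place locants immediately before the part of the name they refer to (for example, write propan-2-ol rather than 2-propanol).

5-methyldecan-4-ol

The longest carbon chain that includes the –OH group has 10 carbons, so the parent hydride is decane.
An alcohol (–OH) is the principal characteristic group, giving the suffix -ol.
Number the chain so that numbering from this end puts the hydroxyl group at C-4 rather than C-7.
That gives the hydroxyl at C-4; a methyl group at C-5.
The name is 5-methyldecan-4-ol.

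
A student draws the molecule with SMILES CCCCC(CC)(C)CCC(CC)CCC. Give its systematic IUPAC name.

The longest carbon chain is 11 atoms: the parent is undecane.
The numbering direction is chosen so that the substituent locant set {4,7,7} is lower than {5,5,8} at the first point of difference.
With this numbering: ethyl groups at C-4 and C-7; a methyl group at C-7.
Prefixes are listed alphabetically: ethyl, methyl.
The name is 4,7-diethyl-7-methylundecane.

4,7-diethyl-7-methylundecane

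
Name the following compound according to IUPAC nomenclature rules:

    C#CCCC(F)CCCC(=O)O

5-fluoronon-8-ynoic acid

The longest chain bearing the –COOH group and the multiple bond is 9 carbons long (nonane).
The principal characteristic group is a carboxylic acid (terminal –COOH), named with the suffix -oic acid.
A C≡C triple bond in the chain gives the infix -yne-.
Number the chain so that the carboxylic acid carbon is C-1 by definition.
That gives the triple bond between C-8 and C-9; a fluoro group at C-5.
The name is 5-fluoronon-8-ynoic acid.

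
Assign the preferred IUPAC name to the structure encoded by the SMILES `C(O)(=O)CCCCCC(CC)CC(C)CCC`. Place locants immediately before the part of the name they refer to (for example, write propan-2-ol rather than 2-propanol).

7-ethyl-9-methyldodecanoic acid

Counting along the main chain through the –COOH group gives 12 carbons: the parent is dodecane.
The highest-priority functional group is a carboxylic acid (terminal –COOH), so the name ends in -oic acid.
Choose the numbering such that the carboxylic acid carbon is C-1 by definition.
This places an ethyl group at C-7; a methyl group at C-9.
Substituent prefixes are cited in alphabetical order (multiplying prefixes like di-/tri- are ignored for ordering).
The name is 7-ethyl-9-methyldodecanoic acid.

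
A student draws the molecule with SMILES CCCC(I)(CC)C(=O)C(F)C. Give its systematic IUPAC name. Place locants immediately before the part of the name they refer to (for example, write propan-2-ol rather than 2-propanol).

4-ethyl-2-fluoro-4-iodoheptan-3-one

The longest carbon chain that includes the carbonyl has 7 carbons, so the parent hydride is heptane.
The principal characteristic group is a ketone (C=O on an internal carbon), named with the suffix -one.
Choose the numbering such that numbering from this end puts the carbonyl group at C-3 rather than C-5.
That gives the carbonyl at C-3; an ethyl group at C-4; a fluoro group at C-2; an iodo group at C-4.
The substituents are ordered alphabetically, ignoring any di-/tri- multipliers.
The name is 4-ethyl-2-fluoro-4-iodoheptan-3-one.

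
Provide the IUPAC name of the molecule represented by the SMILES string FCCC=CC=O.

Counting along the main chain through the –CHO group and the multiple bond gives 5 carbons: the parent is pentane.
The highest-priority functional group is an aldehyde (terminal –CHO), so the name ends in -al.
There is one C=C double bond, indicated by the ending -ene.
Number the chain so that the aldehyde carbon is C-1 by definition.
That gives the double bond between C-2 and C-3; a fluoro group at C-5.
The name is 5-fluoropent-2-enal.

5-fluoropent-2-enal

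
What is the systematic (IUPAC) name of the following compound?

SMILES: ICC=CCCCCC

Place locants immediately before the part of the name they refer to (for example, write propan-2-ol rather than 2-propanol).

The longest carbon chain that includes the multiple bond has 8 carbons, so the parent hydride is octane.
There is one C=C double bond, indicated by the ending -ene.
Number the chain so that numbering from this end puts the double bond at C-2 rather than C-6.
This places the double bond between C-2 and C-3; an iodo group at C-1.
Putting it together: 1-iodooct-2-ene.

1-iodooct-2-ene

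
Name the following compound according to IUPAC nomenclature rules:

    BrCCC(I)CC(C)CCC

The longest continuous carbon chain has 8 atoms, so the parent hydride is octane.
Choose the numbering such that the substituent locant set {1,3,5} is lower than {4,6,8} at the first point of difference.
That gives a bromo group at C-1; an iodo group at C-3; a methyl group at C-5.
Prefixes are listed alphabetically: bromo, iodo, methyl.
The name is 1-bromo-3-iodo-5-methyloctane.

1-bromo-3-iodo-5-methyloctane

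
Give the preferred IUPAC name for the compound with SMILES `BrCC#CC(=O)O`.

The longest carbon chain that includes the –COOH group and the multiple bond has 4 carbons, so the parent hydride is butane.
The principal characteristic group is a carboxylic acid (terminal –COOH), named with the suffix -oic acid.
The chain contains a C≡C triple bond, so the unsaturation ending is -yne.
Number the chain so that the carboxylic acid carbon is C-1 by definition.
That gives the triple bond between C-2 and C-3; a bromo group at C-4.
Assembling the pieces gives 4-bromobut-2-ynoic acid.

4-bromobut-2-ynoic acid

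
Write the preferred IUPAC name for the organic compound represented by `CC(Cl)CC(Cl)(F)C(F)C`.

3,5-dichloro-2,3-difluorohexane

The parent chain contains 6 carbons (hexane).
The numbering direction is chosen so that the substituent locant set {2,3,3,5} is lower than {2,4,4,5} at the first point of difference.
That gives chloro groups at C-3 and C-5; fluoro groups at C-2 and C-3.
The substituents are ordered alphabetically, ignoring any di-/tri- multipliers.
Assembling the pieces gives 3,5-dichloro-2,3-difluorohexane.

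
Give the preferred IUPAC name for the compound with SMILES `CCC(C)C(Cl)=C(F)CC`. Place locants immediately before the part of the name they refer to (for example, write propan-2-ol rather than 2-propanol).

Counting along the main chain through the multiple bond gives 7 carbons: the parent is heptane.
A C=C double bond in the chain gives the infix -ene-.
The numbering direction is chosen so that numbering from this end puts the double bond at C-3 rather than C-4.
That gives the double bond between C-3 and C-4; a chloro group at C-4; a fluoro group at C-3; a methyl group at C-5.
The substituents are ordered alphabetically, ignoring any di-/tri- multipliers.
Assembling the pieces gives 4-chloro-3-fluoro-5-methylhept-3-ene.

4-chloro-3-fluoro-5-methylhept-3-ene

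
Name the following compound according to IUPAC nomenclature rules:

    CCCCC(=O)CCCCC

The longest carbon chain that includes the carbonyl has 10 carbons, so the parent hydride is decane.
The highest-priority functional group is a ketone (C=O on an internal carbon), so the name ends in -one.
The numbering direction is chosen so that numbering from this end puts the carbonyl group at C-5 rather than C-6.
This places the carbonyl at C-5.
Putting it together: decan-5-one.

decan-5-one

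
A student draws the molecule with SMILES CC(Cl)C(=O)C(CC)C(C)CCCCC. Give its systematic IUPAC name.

The longest carbon chain that includes the carbonyl has 10 carbons, so the parent hydride is decane.
The highest-priority functional group is a ketone (C=O on an internal carbon), so the name ends in -one.
Choose the numbering such that numbering from this end puts the carbonyl group at C-3 rather than C-8.
This places the carbonyl at C-3; a chloro group at C-2; an ethyl group at C-4; a methyl group at C-5.
The substituents are ordered alphabetically, ignoring any di-/tri- multipliers.
The name is 2-chloro-4-ethyl-5-methyldecan-3-one.

2-chloro-4-ethyl-5-methyldecan-3-one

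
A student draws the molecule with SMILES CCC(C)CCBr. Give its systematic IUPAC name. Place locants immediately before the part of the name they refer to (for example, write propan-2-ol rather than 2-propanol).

The longest continuous carbon chain has 5 atoms, so the parent hydride is pentane.
The numbering direction is chosen so that the substituent locant set {1,3} is lower than {3,5} at the first point of difference.
That gives a bromo group at C-1; a methyl group at C-3.
Prefixes are listed alphabetically: bromo, methyl.
Assembling the pieces gives 1-bromo-3-methylpentane.

1-bromo-3-methylpentane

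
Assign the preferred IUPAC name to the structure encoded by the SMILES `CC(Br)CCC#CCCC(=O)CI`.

9-bromo-1-iododec-5-yn-2-one

The longest chain bearing the carbonyl and the multiple bond is 10 carbons long (decane).
The highest-priority functional group is a ketone (C=O on an internal carbon), so the name ends in -one.
There is one C≡C triple bond, indicated by the ending -yne.
Number the chain so that numbering from this end puts the carbonyl group at C-2 rather than C-9.
With this numbering: the carbonyl at C-2; the triple bond between C-5 and C-6; a bromo group at C-9; an iodo group at C-1.
The substituents are ordered alphabetically, ignoring any di-/tri- multipliers.
Putting it together: 9-bromo-1-iododec-5-yn-2-one.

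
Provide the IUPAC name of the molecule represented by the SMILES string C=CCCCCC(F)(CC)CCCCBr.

Counting along the main chain through the multiple bond gives 11 carbons: the parent is undecane.
The chain contains a C=C double bond, so the unsaturation ending is -ene.
Choose the numbering such that numbering from this end puts the double bond at C-1 rather than C-10.
That gives the double bond between C-1 and C-2; a bromo group at C-11; an ethyl group at C-7; a fluoro group at C-7.
Prefixes are listed alphabetically: bromo, ethyl, fluoro.
Putting it together: 11-bromo-7-ethyl-7-fluoroundec-1-ene.

11-bromo-7-ethyl-7-fluoroundec-1-ene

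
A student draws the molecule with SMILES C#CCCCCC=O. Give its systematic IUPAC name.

The longest carbon chain that includes the –CHO group and the multiple bond has 7 carbons, so the parent hydride is heptane.
The principal characteristic group is an aldehyde (terminal –CHO), named with the suffix -al.
A C≡C triple bond in the chain gives the infix -yne-.
Number the chain so that the aldehyde carbon is C-1 by definition.
That gives the triple bond between C-6 and C-7.
Putting it together: hept-6-ynal.

hept-6-ynal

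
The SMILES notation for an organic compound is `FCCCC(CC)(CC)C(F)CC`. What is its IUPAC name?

The longest carbon chain is 7 atoms: the parent is heptane.
Number the chain so that the substituent locant set {1,4,4,5} is lower than {3,4,4,7} at the first point of difference.
This places two ethyl groups at C-4; fluoro groups at C-1 and C-5.
Prefixes are listed alphabetically: ethyl, fluoro.
The name is 4,4-diethyl-1,5-difluoroheptane.

4,4-diethyl-1,5-difluoroheptane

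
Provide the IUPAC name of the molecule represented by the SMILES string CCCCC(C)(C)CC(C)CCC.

The longest carbon chain is 10 atoms: the parent is decane.
Choose the numbering such that the substituent locant set {4,6,6} is lower than {5,5,7} at the first point of difference.
That gives methyl groups at C-4 and C-6 (×2).
Putting it together: 4,6,6-trimethyldecane.

4,6,6-trimethyldecane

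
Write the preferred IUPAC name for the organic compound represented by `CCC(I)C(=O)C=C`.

The longest chain bearing the carbonyl and the multiple bond is 6 carbons long (hexane).
The highest-priority functional group is a ketone (C=O on an internal carbon), so the name ends in -one.
There is one C=C double bond, indicated by the ending -ene.
The numbering direction is chosen so that numbering from this end puts the carbonyl group at C-3 rather than C-4.
That gives the carbonyl at C-3; the double bond between C-1 and C-2; an iodo group at C-4.
Putting it together: 4-iodohex-1-en-3-one.

4-iodohex-1-en-3-one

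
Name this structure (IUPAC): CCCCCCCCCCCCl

1-chloroundecane

The longest continuous carbon chain has 11 atoms, so the parent hydride is undecane.
Number the chain so that the substituent locant set {1} is lower than {11} at the first point of difference.
This places a chloro group at C-1.
Putting it together: 1-chloroundecane.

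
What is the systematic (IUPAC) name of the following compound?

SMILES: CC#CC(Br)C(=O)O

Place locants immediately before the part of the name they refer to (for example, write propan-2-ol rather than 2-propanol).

2-bromopent-3-ynoic acid

The longest chain bearing the –COOH group and the multiple bond is 5 carbons long (pentane).
The principal characteristic group is a carboxylic acid (terminal –COOH), named with the suffix -oic acid.
A C≡C triple bond in the chain gives the infix -yne-.
Number the chain so that the carboxylic acid carbon is C-1 by definition.
With this numbering: the triple bond between C-3 and C-4; a bromo group at C-2.
The name is 2-bromopent-3-ynoic acid.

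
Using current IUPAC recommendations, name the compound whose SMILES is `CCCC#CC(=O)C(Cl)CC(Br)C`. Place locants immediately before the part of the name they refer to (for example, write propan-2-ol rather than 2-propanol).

2-bromo-4-chlorodec-6-yn-5-one

Counting along the main chain through the carbonyl and the multiple bond gives 10 carbons: the parent is decane.
The principal characteristic group is a ketone (C=O on an internal carbon), named with the suffix -one.
The chain contains a C≡C triple bond, so the unsaturation ending is -yne.
The numbering direction is chosen so that numbering from this end puts the carbonyl group at C-5 rather than C-6.
With this numbering: the carbonyl at C-5; the triple bond between C-6 and C-7; a bromo group at C-2; a chloro group at C-4.
Substituent prefixes are cited in alphabetical order (multiplying prefixes like di-/tri- are ignored for ordering).
The name is 2-bromo-4-chlorodec-6-yn-5-one.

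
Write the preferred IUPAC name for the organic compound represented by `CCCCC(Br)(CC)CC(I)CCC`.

The parent chain contains 10 carbons (decane).
The numbering direction is chosen so that the substituent locant set {4,6,6} is lower than {5,5,7} at the first point of difference.
This places a bromo group at C-6; an ethyl group at C-6; an iodo group at C-4.
Prefixes are listed alphabetically: bromo, ethyl, iodo.
Assembling the pieces gives 6-bromo-6-ethyl-4-iododecane.

6-bromo-6-ethyl-4-iododecane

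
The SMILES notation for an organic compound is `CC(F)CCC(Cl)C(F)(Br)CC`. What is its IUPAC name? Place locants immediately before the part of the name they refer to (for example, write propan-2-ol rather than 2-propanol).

The longest continuous carbon chain has 8 atoms, so the parent hydride is octane.
Choose the numbering such that the substituent locant set {2,5,6,6} is lower than {3,3,4,7} at the first point of difference.
With this numbering: a bromo group at C-6; a chloro group at C-5; fluoro groups at C-2 and C-6.
Substituent prefixes are cited in alphabetical order (multiplying prefixes like di-/tri- are ignored for ordering).
The name is 6-bromo-5-chloro-2,6-difluorooctane.

6-bromo-5-chloro-2,6-difluorooctane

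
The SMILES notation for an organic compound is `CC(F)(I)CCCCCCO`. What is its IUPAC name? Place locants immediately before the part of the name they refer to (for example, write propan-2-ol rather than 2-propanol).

7-fluoro-7-iodooctan-1-ol

Counting along the main chain through the –OH group gives 8 carbons: the parent is octane.
The highest-priority functional group is an alcohol (–OH), so the name ends in -ol.
Number the chain so that numbering from this end puts the hydroxyl group at C-1 rather than C-8.
That gives the hydroxyl at C-1; a fluoro group at C-7; an iodo group at C-7.
The substituents are ordered alphabetically, ignoring any di-/tri- multipliers.
Putting it together: 7-fluoro-7-iodooctan-1-ol.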